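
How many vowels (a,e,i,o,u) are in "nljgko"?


Input: nljgko
Checking each character:
  'n' at position 0: consonant
  'l' at position 1: consonant
  'j' at position 2: consonant
  'g' at position 3: consonant
  'k' at position 4: consonant
  'o' at position 5: vowel (running total: 1)
Total vowels: 1

1


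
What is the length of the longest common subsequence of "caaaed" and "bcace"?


LCS of "caaaed" and "bcace"
DP table:
           b    c    a    c    e
      0    0    0    0    0    0
  c   0    0    1    1    1    1
  a   0    0    1    2    2    2
  a   0    0    1    2    2    2
  a   0    0    1    2    2    2
  e   0    0    1    2    2    3
  d   0    0    1    2    2    3
LCS length = dp[6][5] = 3

3


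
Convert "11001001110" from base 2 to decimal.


Input: "11001001110" in base 2
Positional expansion:
  Digit '1' (value 1) x 2^10 = 1024
  Digit '1' (value 1) x 2^9 = 512
  Digit '0' (value 0) x 2^8 = 0
  Digit '0' (value 0) x 2^7 = 0
  Digit '1' (value 1) x 2^6 = 64
  Digit '0' (value 0) x 2^5 = 0
  Digit '0' (value 0) x 2^4 = 0
  Digit '1' (value 1) x 2^3 = 8
  Digit '1' (value 1) x 2^2 = 4
  Digit '1' (value 1) x 2^1 = 2
  Digit '0' (value 0) x 2^0 = 0
Sum = 1614

1614


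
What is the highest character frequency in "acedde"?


Input: acedde
Character counts:
  'a': 1
  'c': 1
  'd': 2
  'e': 2
Maximum frequency: 2

2


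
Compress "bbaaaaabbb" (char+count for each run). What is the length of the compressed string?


Input: bbaaaaabbb
Runs:
  'b' x 2 => "b2"
  'a' x 5 => "a5"
  'b' x 3 => "b3"
Compressed: "b2a5b3"
Compressed length: 6

6


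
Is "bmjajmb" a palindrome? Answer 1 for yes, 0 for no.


Input: bmjajmb
Reversed: bmjajmb
  Compare pos 0 ('b') with pos 6 ('b'): match
  Compare pos 1 ('m') with pos 5 ('m'): match
  Compare pos 2 ('j') with pos 4 ('j'): match
Result: palindrome

1


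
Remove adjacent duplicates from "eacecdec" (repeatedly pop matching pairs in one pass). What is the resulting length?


Input: eacecdec
Stack-based adjacent duplicate removal:
  Read 'e': push. Stack: e
  Read 'a': push. Stack: ea
  Read 'c': push. Stack: eac
  Read 'e': push. Stack: eace
  Read 'c': push. Stack: eacec
  Read 'd': push. Stack: eacecd
  Read 'e': push. Stack: eacecde
  Read 'c': push. Stack: eacecdec
Final stack: "eacecdec" (length 8)

8


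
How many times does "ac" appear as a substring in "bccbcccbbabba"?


Searching for "ac" in "bccbcccbbabba"
Scanning each position:
  Position 0: "bc" => no
  Position 1: "cc" => no
  Position 2: "cb" => no
  Position 3: "bc" => no
  Position 4: "cc" => no
  Position 5: "cc" => no
  Position 6: "cb" => no
  Position 7: "bb" => no
  Position 8: "ba" => no
  Position 9: "ab" => no
  Position 10: "bb" => no
  Position 11: "ba" => no
Total occurrences: 0

0


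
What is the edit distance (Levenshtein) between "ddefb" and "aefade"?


Computing edit distance: "ddefb" -> "aefade"
DP table:
           a    e    f    a    d    e
      0    1    2    3    4    5    6
  d   1    1    2    3    4    4    5
  d   2    2    2    3    4    4    5
  e   3    3    2    3    4    5    4
  f   4    4    3    2    3    4    5
  b   5    5    4    3    3    4    5
Edit distance = dp[5][6] = 5

5


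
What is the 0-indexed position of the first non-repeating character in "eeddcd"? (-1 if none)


Input: eeddcd
Character frequencies:
  'c': 1
  'd': 3
  'e': 2
Scanning left to right for freq == 1:
  Position 0 ('e'): freq=2, skip
  Position 1 ('e'): freq=2, skip
  Position 2 ('d'): freq=3, skip
  Position 3 ('d'): freq=3, skip
  Position 4 ('c'): unique! => answer = 4

4


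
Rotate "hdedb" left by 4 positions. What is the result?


Input: "hdedb", rotate left by 4
First 4 characters: "hded"
Remaining characters: "b"
Concatenate remaining + first: "b" + "hded" = "bhded"

bhded


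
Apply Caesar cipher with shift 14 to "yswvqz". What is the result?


Caesar cipher: shift "yswvqz" by 14
  'y' (pos 24) + 14 = pos 12 = 'm'
  's' (pos 18) + 14 = pos 6 = 'g'
  'w' (pos 22) + 14 = pos 10 = 'k'
  'v' (pos 21) + 14 = pos 9 = 'j'
  'q' (pos 16) + 14 = pos 4 = 'e'
  'z' (pos 25) + 14 = pos 13 = 'n'
Result: mgkjen

mgkjen


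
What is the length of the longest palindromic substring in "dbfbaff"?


Input: "dbfbaff"
Checking substrings for palindromes:
  [1:4] "bfb" (len 3) => palindrome
  [5:7] "ff" (len 2) => palindrome
Longest palindromic substring: "bfb" with length 3

3


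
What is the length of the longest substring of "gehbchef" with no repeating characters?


Input: "gehbchef"
Sliding window (track last position of each char):
  Position 0 ('g'): window [0,0] length 1 -- new best
  Position 1 ('e'): window [0,1] length 2 -- new best
  Position 2 ('h'): window [0,2] length 3 -- new best
  Position 3 ('b'): window [0,3] length 4 -- new best
  Position 4 ('c'): window [0,4] length 5 -- new best
  Position 5 ('h'): repeat (last at 2), move window start to 3
  Position 5 ('h'): window [3,5] length 3
  Position 6 ('e'): window [3,6] length 4
  Position 7 ('f'): window [3,7] length 5
Longest substring with no repeats: "gehbc" with length 5

5


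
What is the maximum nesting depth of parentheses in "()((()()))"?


Input: "()((()()))"
Tracking depth:
  Position 0 '(': depth becomes 1
  Position 1 ')': depth becomes 0
  Position 2 '(': depth becomes 1
  Position 3 '(': depth becomes 2
  Position 4 '(': depth becomes 3
  Position 5 ')': depth becomes 2
  Position 6 '(': depth becomes 3
  Position 7 ')': depth becomes 2
  Position 8 ')': depth becomes 1
  Position 9 ')': depth becomes 0
Maximum depth reached: 3

3


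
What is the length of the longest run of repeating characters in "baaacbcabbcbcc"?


Input: "baaacbcabbcbcc"
Scanning for longest run:
  Position 1 ('a'): new char, reset run to 1
  Position 2 ('a'): continues run of 'a', length=2
  Position 3 ('a'): continues run of 'a', length=3
  Position 4 ('c'): new char, reset run to 1
  Position 5 ('b'): new char, reset run to 1
  Position 6 ('c'): new char, reset run to 1
  Position 7 ('a'): new char, reset run to 1
  Position 8 ('b'): new char, reset run to 1
  Position 9 ('b'): continues run of 'b', length=2
  Position 10 ('c'): new char, reset run to 1
  Position 11 ('b'): new char, reset run to 1
  Position 12 ('c'): new char, reset run to 1
  Position 13 ('c'): continues run of 'c', length=2
Longest run: 'a' with length 3

3


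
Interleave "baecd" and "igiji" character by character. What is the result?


Interleaving "baecd" and "igiji":
  Position 0: 'b' from first, 'i' from second => "bi"
  Position 1: 'a' from first, 'g' from second => "ag"
  Position 2: 'e' from first, 'i' from second => "ei"
  Position 3: 'c' from first, 'j' from second => "cj"
  Position 4: 'd' from first, 'i' from second => "di"
Result: biageicjdi

biageicjdi


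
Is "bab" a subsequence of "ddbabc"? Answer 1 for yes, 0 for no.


Check if "bab" is a subsequence of "ddbabc"
Greedy scan:
  Position 0 ('d'): no match needed
  Position 1 ('d'): no match needed
  Position 2 ('b'): matches sub[0] = 'b'
  Position 3 ('a'): matches sub[1] = 'a'
  Position 4 ('b'): matches sub[2] = 'b'
  Position 5 ('c'): no match needed
All 3 characters matched => is a subsequence

1


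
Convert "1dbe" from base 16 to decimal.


Input: "1dbe" in base 16
Positional expansion:
  Digit '1' (value 1) x 16^3 = 4096
  Digit 'd' (value 13) x 16^2 = 3328
  Digit 'b' (value 11) x 16^1 = 176
  Digit 'e' (value 14) x 16^0 = 14
Sum = 7614

7614


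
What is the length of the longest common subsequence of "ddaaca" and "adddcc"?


LCS of "ddaaca" and "adddcc"
DP table:
           a    d    d    d    c    c
      0    0    0    0    0    0    0
  d   0    0    1    1    1    1    1
  d   0    0    1    2    2    2    2
  a   0    1    1    2    2    2    2
  a   0    1    1    2    2    2    2
  c   0    1    1    2    2    3    3
  a   0    1    1    2    2    3    3
LCS length = dp[6][6] = 3

3


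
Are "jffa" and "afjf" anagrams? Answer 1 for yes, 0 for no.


Strings: "jffa", "afjf"
Sorted first:  affj
Sorted second: affj
Sorted forms match => anagrams

1


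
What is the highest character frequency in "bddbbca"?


Input: bddbbca
Character counts:
  'a': 1
  'b': 3
  'c': 1
  'd': 2
Maximum frequency: 3

3


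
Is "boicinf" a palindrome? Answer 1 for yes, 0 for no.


Input: boicinf
Reversed: fniciob
  Compare pos 0 ('b') with pos 6 ('f'): MISMATCH
  Compare pos 1 ('o') with pos 5 ('n'): MISMATCH
  Compare pos 2 ('i') with pos 4 ('i'): match
Result: not a palindrome

0


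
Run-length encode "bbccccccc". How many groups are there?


Input: bbccccccc
Scanning for consecutive runs:
  Group 1: 'b' x 2 (positions 0-1)
  Group 2: 'c' x 7 (positions 2-8)
Total groups: 2

2


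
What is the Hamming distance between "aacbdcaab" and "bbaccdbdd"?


Comparing "aacbdcaab" and "bbaccdbdd" position by position:
  Position 0: 'a' vs 'b' => differ
  Position 1: 'a' vs 'b' => differ
  Position 2: 'c' vs 'a' => differ
  Position 3: 'b' vs 'c' => differ
  Position 4: 'd' vs 'c' => differ
  Position 5: 'c' vs 'd' => differ
  Position 6: 'a' vs 'b' => differ
  Position 7: 'a' vs 'd' => differ
  Position 8: 'b' vs 'd' => differ
Total differences (Hamming distance): 9

9


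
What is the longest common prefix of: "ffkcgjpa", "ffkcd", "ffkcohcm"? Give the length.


Words: ffkcgjpa, ffkcd, ffkcohcm
  Position 0: all 'f' => match
  Position 1: all 'f' => match
  Position 2: all 'k' => match
  Position 3: all 'c' => match
  Position 4: ('g', 'd', 'o') => mismatch, stop
LCP = "ffkc" (length 4)

4


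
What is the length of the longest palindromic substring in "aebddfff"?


Input: "aebddfff"
Checking substrings for palindromes:
  [5:8] "fff" (len 3) => palindrome
  [3:5] "dd" (len 2) => palindrome
  [5:7] "ff" (len 2) => palindrome
  [6:8] "ff" (len 2) => palindrome
Longest palindromic substring: "fff" with length 3

3


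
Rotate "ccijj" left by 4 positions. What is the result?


Input: "ccijj", rotate left by 4
First 4 characters: "ccij"
Remaining characters: "j"
Concatenate remaining + first: "j" + "ccij" = "jccij"

jccij


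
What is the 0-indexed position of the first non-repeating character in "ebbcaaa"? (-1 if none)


Input: ebbcaaa
Character frequencies:
  'a': 3
  'b': 2
  'c': 1
  'e': 1
Scanning left to right for freq == 1:
  Position 0 ('e'): unique! => answer = 0

0


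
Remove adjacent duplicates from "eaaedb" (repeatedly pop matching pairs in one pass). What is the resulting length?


Input: eaaedb
Stack-based adjacent duplicate removal:
  Read 'e': push. Stack: e
  Read 'a': push. Stack: ea
  Read 'a': matches stack top 'a' => pop. Stack: e
  Read 'e': matches stack top 'e' => pop. Stack: (empty)
  Read 'd': push. Stack: d
  Read 'b': push. Stack: db
Final stack: "db" (length 2)

2


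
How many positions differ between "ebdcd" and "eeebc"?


Comparing "ebdcd" and "eeebc" position by position:
  Position 0: 'e' vs 'e' => same
  Position 1: 'b' vs 'e' => DIFFER
  Position 2: 'd' vs 'e' => DIFFER
  Position 3: 'c' vs 'b' => DIFFER
  Position 4: 'd' vs 'c' => DIFFER
Positions that differ: 4

4


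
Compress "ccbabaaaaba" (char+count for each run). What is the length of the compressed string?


Input: ccbabaaaaba
Runs:
  'c' x 2 => "c2"
  'b' x 1 => "b1"
  'a' x 1 => "a1"
  'b' x 1 => "b1"
  'a' x 4 => "a4"
  'b' x 1 => "b1"
  'a' x 1 => "a1"
Compressed: "c2b1a1b1a4b1a1"
Compressed length: 14

14


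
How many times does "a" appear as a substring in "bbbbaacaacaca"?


Searching for "a" in "bbbbaacaacaca"
Scanning each position:
  Position 0: "b" => no
  Position 1: "b" => no
  Position 2: "b" => no
  Position 3: "b" => no
  Position 4: "a" => MATCH
  Position 5: "a" => MATCH
  Position 6: "c" => no
  Position 7: "a" => MATCH
  Position 8: "a" => MATCH
  Position 9: "c" => no
  Position 10: "a" => MATCH
  Position 11: "c" => no
  Position 12: "a" => MATCH
Total occurrences: 6

6


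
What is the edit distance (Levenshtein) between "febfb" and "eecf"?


Computing edit distance: "febfb" -> "eecf"
DP table:
           e    e    c    f
      0    1    2    3    4
  f   1    1    2    3    3
  e   2    1    1    2    3
  b   3    2    2    2    3
  f   4    3    3    3    2
  b   5    4    4    4    3
Edit distance = dp[5][4] = 3

3


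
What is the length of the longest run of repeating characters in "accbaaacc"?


Input: "accbaaacc"
Scanning for longest run:
  Position 1 ('c'): new char, reset run to 1
  Position 2 ('c'): continues run of 'c', length=2
  Position 3 ('b'): new char, reset run to 1
  Position 4 ('a'): new char, reset run to 1
  Position 5 ('a'): continues run of 'a', length=2
  Position 6 ('a'): continues run of 'a', length=3
  Position 7 ('c'): new char, reset run to 1
  Position 8 ('c'): continues run of 'c', length=2
Longest run: 'a' with length 3

3


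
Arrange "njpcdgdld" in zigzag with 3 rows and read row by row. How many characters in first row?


Zigzag "njpcdgdld" into 3 rows:
Placing characters:
  'n' => row 0
  'j' => row 1
  'p' => row 2
  'c' => row 1
  'd' => row 0
  'g' => row 1
  'd' => row 2
  'l' => row 1
  'd' => row 0
Rows:
  Row 0: "ndd"
  Row 1: "jcgl"
  Row 2: "pd"
First row length: 3

3


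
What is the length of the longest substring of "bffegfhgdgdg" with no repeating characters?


Input: "bffegfhgdgdg"
Sliding window (track last position of each char):
  Position 0 ('b'): window [0,0] length 1 -- new best
  Position 1 ('f'): window [0,1] length 2 -- new best
  Position 2 ('f'): repeat (last at 1), move window start to 2
  Position 2 ('f'): window [2,2] length 1
  Position 3 ('e'): window [2,3] length 2
  Position 4 ('g'): window [2,4] length 3 -- new best
  Position 5 ('f'): repeat (last at 2), move window start to 3
  Position 5 ('f'): window [3,5] length 3
  Position 6 ('h'): window [3,6] length 4 -- new best
  Position 7 ('g'): repeat (last at 4), move window start to 5
  Position 7 ('g'): window [5,7] length 3
  Position 8 ('d'): window [5,8] length 4
  Position 9 ('g'): repeat (last at 7), move window start to 8
  Position 9 ('g'): window [8,9] length 2
  Position 10 ('d'): repeat (last at 8), move window start to 9
  Position 10 ('d'): window [9,10] length 2
  Position 11 ('g'): repeat (last at 9), move window start to 10
  Position 11 ('g'): window [10,11] length 2
Longest substring with no repeats: "egfh" with length 4

4


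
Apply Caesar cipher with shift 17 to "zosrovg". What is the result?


Caesar cipher: shift "zosrovg" by 17
  'z' (pos 25) + 17 = pos 16 = 'q'
  'o' (pos 14) + 17 = pos 5 = 'f'
  's' (pos 18) + 17 = pos 9 = 'j'
  'r' (pos 17) + 17 = pos 8 = 'i'
  'o' (pos 14) + 17 = pos 5 = 'f'
  'v' (pos 21) + 17 = pos 12 = 'm'
  'g' (pos 6) + 17 = pos 23 = 'x'
Result: qfjifmx

qfjifmx


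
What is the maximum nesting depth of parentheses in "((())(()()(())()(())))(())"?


Input: "((())(()()(())()(())))(())"
Tracking depth:
  Position 0 '(': depth becomes 1
  Position 1 '(': depth becomes 2
  Position 2 '(': depth becomes 3
  Position 3 ')': depth becomes 2
  Position 4 ')': depth becomes 1
  Position 5 '(': depth becomes 2
  Position 6 '(': depth becomes 3
  Position 7 ')': depth becomes 2
  Position 8 '(': depth becomes 3
  Position 9 ')': depth becomes 2
  Position 10 '(': depth becomes 3
  Position 11 '(': depth becomes 4
  Position 12 ')': depth becomes 3
  Position 13 ')': depth becomes 2
  Position 14 '(': depth becomes 3
  Position 15 ')': depth becomes 2
  Position 16 '(': depth becomes 3
  Position 17 '(': depth becomes 4
  Position 18 ')': depth becomes 3
  Position 19 ')': depth becomes 2
  Position 20 ')': depth becomes 1
  Position 21 ')': depth becomes 0
  Position 22 '(': depth becomes 1
  Position 23 '(': depth becomes 2
  Position 24 ')': depth becomes 1
  Position 25 ')': depth becomes 0
Maximum depth reached: 4

4


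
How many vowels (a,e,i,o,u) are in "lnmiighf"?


Input: lnmiighf
Checking each character:
  'l' at position 0: consonant
  'n' at position 1: consonant
  'm' at position 2: consonant
  'i' at position 3: vowel (running total: 1)
  'i' at position 4: vowel (running total: 2)
  'g' at position 5: consonant
  'h' at position 6: consonant
  'f' at position 7: consonant
Total vowels: 2

2


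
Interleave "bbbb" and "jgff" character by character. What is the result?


Interleaving "bbbb" and "jgff":
  Position 0: 'b' from first, 'j' from second => "bj"
  Position 1: 'b' from first, 'g' from second => "bg"
  Position 2: 'b' from first, 'f' from second => "bf"
  Position 3: 'b' from first, 'f' from second => "bf"
Result: bjbgbfbf

bjbgbfbf


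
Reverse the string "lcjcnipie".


Input: lcjcnipie
Reading characters right to left:
  Position 8: 'e'
  Position 7: 'i'
  Position 6: 'p'
  Position 5: 'i'
  Position 4: 'n'
  Position 3: 'c'
  Position 2: 'j'
  Position 1: 'c'
  Position 0: 'l'
Reversed: eipincjcl

eipincjcl


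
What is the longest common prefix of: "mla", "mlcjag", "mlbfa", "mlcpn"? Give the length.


Words: mla, mlcjag, mlbfa, mlcpn
  Position 0: all 'm' => match
  Position 1: all 'l' => match
  Position 2: ('a', 'c', 'b', 'c') => mismatch, stop
LCP = "ml" (length 2)

2


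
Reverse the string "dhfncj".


Input: dhfncj
Reading characters right to left:
  Position 5: 'j'
  Position 4: 'c'
  Position 3: 'n'
  Position 2: 'f'
  Position 1: 'h'
  Position 0: 'd'
Reversed: jcnfhd

jcnfhd


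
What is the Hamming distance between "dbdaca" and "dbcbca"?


Comparing "dbdaca" and "dbcbca" position by position:
  Position 0: 'd' vs 'd' => same
  Position 1: 'b' vs 'b' => same
  Position 2: 'd' vs 'c' => differ
  Position 3: 'a' vs 'b' => differ
  Position 4: 'c' vs 'c' => same
  Position 5: 'a' vs 'a' => same
Total differences (Hamming distance): 2

2


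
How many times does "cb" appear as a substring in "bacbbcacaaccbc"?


Searching for "cb" in "bacbbcacaaccbc"
Scanning each position:
  Position 0: "ba" => no
  Position 1: "ac" => no
  Position 2: "cb" => MATCH
  Position 3: "bb" => no
  Position 4: "bc" => no
  Position 5: "ca" => no
  Position 6: "ac" => no
  Position 7: "ca" => no
  Position 8: "aa" => no
  Position 9: "ac" => no
  Position 10: "cc" => no
  Position 11: "cb" => MATCH
  Position 12: "bc" => no
Total occurrences: 2

2


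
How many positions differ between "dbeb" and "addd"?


Comparing "dbeb" and "addd" position by position:
  Position 0: 'd' vs 'a' => DIFFER
  Position 1: 'b' vs 'd' => DIFFER
  Position 2: 'e' vs 'd' => DIFFER
  Position 3: 'b' vs 'd' => DIFFER
Positions that differ: 4

4


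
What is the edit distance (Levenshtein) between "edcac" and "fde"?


Computing edit distance: "edcac" -> "fde"
DP table:
           f    d    e
      0    1    2    3
  e   1    1    2    2
  d   2    2    1    2
  c   3    3    2    2
  a   4    4    3    3
  c   5    5    4    4
Edit distance = dp[5][3] = 4

4


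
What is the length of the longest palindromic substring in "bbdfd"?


Input: "bbdfd"
Checking substrings for palindromes:
  [2:5] "dfd" (len 3) => palindrome
  [0:2] "bb" (len 2) => palindrome
Longest palindromic substring: "dfd" with length 3

3


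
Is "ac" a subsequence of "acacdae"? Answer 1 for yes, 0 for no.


Check if "ac" is a subsequence of "acacdae"
Greedy scan:
  Position 0 ('a'): matches sub[0] = 'a'
  Position 1 ('c'): matches sub[1] = 'c'
  Position 2 ('a'): no match needed
  Position 3 ('c'): no match needed
  Position 4 ('d'): no match needed
  Position 5 ('a'): no match needed
  Position 6 ('e'): no match needed
All 2 characters matched => is a subsequence

1


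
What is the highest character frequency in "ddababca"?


Input: ddababca
Character counts:
  'a': 3
  'b': 2
  'c': 1
  'd': 2
Maximum frequency: 3

3


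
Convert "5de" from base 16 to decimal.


Input: "5de" in base 16
Positional expansion:
  Digit '5' (value 5) x 16^2 = 1280
  Digit 'd' (value 13) x 16^1 = 208
  Digit 'e' (value 14) x 16^0 = 14
Sum = 1502

1502


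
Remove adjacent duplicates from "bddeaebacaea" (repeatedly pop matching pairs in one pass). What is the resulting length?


Input: bddeaebacaea
Stack-based adjacent duplicate removal:
  Read 'b': push. Stack: b
  Read 'd': push. Stack: bd
  Read 'd': matches stack top 'd' => pop. Stack: b
  Read 'e': push. Stack: be
  Read 'a': push. Stack: bea
  Read 'e': push. Stack: beae
  Read 'b': push. Stack: beaeb
  Read 'a': push. Stack: beaeba
  Read 'c': push. Stack: beaebac
  Read 'a': push. Stack: beaebaca
  Read 'e': push. Stack: beaebacae
  Read 'a': push. Stack: beaebacaea
Final stack: "beaebacaea" (length 10)

10


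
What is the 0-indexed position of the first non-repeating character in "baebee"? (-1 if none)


Input: baebee
Character frequencies:
  'a': 1
  'b': 2
  'e': 3
Scanning left to right for freq == 1:
  Position 0 ('b'): freq=2, skip
  Position 1 ('a'): unique! => answer = 1

1


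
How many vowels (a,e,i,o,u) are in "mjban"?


Input: mjban
Checking each character:
  'm' at position 0: consonant
  'j' at position 1: consonant
  'b' at position 2: consonant
  'a' at position 3: vowel (running total: 1)
  'n' at position 4: consonant
Total vowels: 1

1


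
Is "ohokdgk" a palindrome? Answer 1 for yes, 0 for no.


Input: ohokdgk
Reversed: kgdkoho
  Compare pos 0 ('o') with pos 6 ('k'): MISMATCH
  Compare pos 1 ('h') with pos 5 ('g'): MISMATCH
  Compare pos 2 ('o') with pos 4 ('d'): MISMATCH
Result: not a palindrome

0


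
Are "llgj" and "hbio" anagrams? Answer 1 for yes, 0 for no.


Strings: "llgj", "hbio"
Sorted first:  gjll
Sorted second: bhio
Differ at position 0: 'g' vs 'b' => not anagrams

0


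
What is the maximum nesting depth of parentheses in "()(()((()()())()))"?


Input: "()(()((()()())()))"
Tracking depth:
  Position 0 '(': depth becomes 1
  Position 1 ')': depth becomes 0
  Position 2 '(': depth becomes 1
  Position 3 '(': depth becomes 2
  Position 4 ')': depth becomes 1
  Position 5 '(': depth becomes 2
  Position 6 '(': depth becomes 3
  Position 7 '(': depth becomes 4
  Position 8 ')': depth becomes 3
  Position 9 '(': depth becomes 4
  Position 10 ')': depth becomes 3
  Position 11 '(': depth becomes 4
  Position 12 ')': depth becomes 3
  Position 13 ')': depth becomes 2
  Position 14 '(': depth becomes 3
  Position 15 ')': depth becomes 2
  Position 16 ')': depth becomes 1
  Position 17 ')': depth becomes 0
Maximum depth reached: 4

4


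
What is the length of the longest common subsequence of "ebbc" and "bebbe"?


LCS of "ebbc" and "bebbe"
DP table:
           b    e    b    b    e
      0    0    0    0    0    0
  e   0    0    1    1    1    1
  b   0    1    1    2    2    2
  b   0    1    1    2    3    3
  c   0    1    1    2    3    3
LCS length = dp[4][5] = 3

3


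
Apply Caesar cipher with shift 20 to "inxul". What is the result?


Caesar cipher: shift "inxul" by 20
  'i' (pos 8) + 20 = pos 2 = 'c'
  'n' (pos 13) + 20 = pos 7 = 'h'
  'x' (pos 23) + 20 = pos 17 = 'r'
  'u' (pos 20) + 20 = pos 14 = 'o'
  'l' (pos 11) + 20 = pos 5 = 'f'
Result: chrof

chrof


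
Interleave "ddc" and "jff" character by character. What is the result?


Interleaving "ddc" and "jff":
  Position 0: 'd' from first, 'j' from second => "dj"
  Position 1: 'd' from first, 'f' from second => "df"
  Position 2: 'c' from first, 'f' from second => "cf"
Result: djdfcf

djdfcf


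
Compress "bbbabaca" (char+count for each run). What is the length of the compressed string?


Input: bbbabaca
Runs:
  'b' x 3 => "b3"
  'a' x 1 => "a1"
  'b' x 1 => "b1"
  'a' x 1 => "a1"
  'c' x 1 => "c1"
  'a' x 1 => "a1"
Compressed: "b3a1b1a1c1a1"
Compressed length: 12

12


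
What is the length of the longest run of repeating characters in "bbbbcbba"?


Input: "bbbbcbba"
Scanning for longest run:
  Position 1 ('b'): continues run of 'b', length=2
  Position 2 ('b'): continues run of 'b', length=3
  Position 3 ('b'): continues run of 'b', length=4
  Position 4 ('c'): new char, reset run to 1
  Position 5 ('b'): new char, reset run to 1
  Position 6 ('b'): continues run of 'b', length=2
  Position 7 ('a'): new char, reset run to 1
Longest run: 'b' with length 4

4


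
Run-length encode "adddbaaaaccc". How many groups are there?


Input: adddbaaaaccc
Scanning for consecutive runs:
  Group 1: 'a' x 1 (positions 0-0)
  Group 2: 'd' x 3 (positions 1-3)
  Group 3: 'b' x 1 (positions 4-4)
  Group 4: 'a' x 4 (positions 5-8)
  Group 5: 'c' x 3 (positions 9-11)
Total groups: 5

5


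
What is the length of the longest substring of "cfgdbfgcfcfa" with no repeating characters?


Input: "cfgdbfgcfcfa"
Sliding window (track last position of each char):
  Position 0 ('c'): window [0,0] length 1 -- new best
  Position 1 ('f'): window [0,1] length 2 -- new best
  Position 2 ('g'): window [0,2] length 3 -- new best
  Position 3 ('d'): window [0,3] length 4 -- new best
  Position 4 ('b'): window [0,4] length 5 -- new best
  Position 5 ('f'): repeat (last at 1), move window start to 2
  Position 5 ('f'): window [2,5] length 4
  Position 6 ('g'): repeat (last at 2), move window start to 3
  Position 6 ('g'): window [3,6] length 4
  Position 7 ('c'): window [3,7] length 5
  Position 8 ('f'): repeat (last at 5), move window start to 6
  Position 8 ('f'): window [6,8] length 3
  Position 9 ('c'): repeat (last at 7), move window start to 8
  Position 9 ('c'): window [8,9] length 2
  Position 10 ('f'): repeat (last at 8), move window start to 9
  Position 10 ('f'): window [9,10] length 2
  Position 11 ('a'): window [9,11] length 3
Longest substring with no repeats: "cfgdb" with length 5

5


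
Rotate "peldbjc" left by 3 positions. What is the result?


Input: "peldbjc", rotate left by 3
First 3 characters: "pel"
Remaining characters: "dbjc"
Concatenate remaining + first: "dbjc" + "pel" = "dbjcpel"

dbjcpel


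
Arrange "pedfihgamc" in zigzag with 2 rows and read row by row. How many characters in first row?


Zigzag "pedfihgamc" into 2 rows:
Placing characters:
  'p' => row 0
  'e' => row 1
  'd' => row 0
  'f' => row 1
  'i' => row 0
  'h' => row 1
  'g' => row 0
  'a' => row 1
  'm' => row 0
  'c' => row 1
Rows:
  Row 0: "pdigm"
  Row 1: "efhac"
First row length: 5

5


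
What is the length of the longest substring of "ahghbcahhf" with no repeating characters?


Input: "ahghbcahhf"
Sliding window (track last position of each char):
  Position 0 ('a'): window [0,0] length 1 -- new best
  Position 1 ('h'): window [0,1] length 2 -- new best
  Position 2 ('g'): window [0,2] length 3 -- new best
  Position 3 ('h'): repeat (last at 1), move window start to 2
  Position 3 ('h'): window [2,3] length 2
  Position 4 ('b'): window [2,4] length 3
  Position 5 ('c'): window [2,5] length 4 -- new best
  Position 6 ('a'): window [2,6] length 5 -- new best
  Position 7 ('h'): repeat (last at 3), move window start to 4
  Position 7 ('h'): window [4,7] length 4
  Position 8 ('h'): repeat (last at 7), move window start to 8
  Position 8 ('h'): window [8,8] length 1
  Position 9 ('f'): window [8,9] length 2
Longest substring with no repeats: "ghbca" with length 5

5


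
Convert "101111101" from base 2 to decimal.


Input: "101111101" in base 2
Positional expansion:
  Digit '1' (value 1) x 2^8 = 256
  Digit '0' (value 0) x 2^7 = 0
  Digit '1' (value 1) x 2^6 = 64
  Digit '1' (value 1) x 2^5 = 32
  Digit '1' (value 1) x 2^4 = 16
  Digit '1' (value 1) x 2^3 = 8
  Digit '1' (value 1) x 2^2 = 4
  Digit '0' (value 0) x 2^1 = 0
  Digit '1' (value 1) x 2^0 = 1
Sum = 381

381


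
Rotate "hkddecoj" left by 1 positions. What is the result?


Input: "hkddecoj", rotate left by 1
First 1 characters: "h"
Remaining characters: "kddecoj"
Concatenate remaining + first: "kddecoj" + "h" = "kddecojh"

kddecojh


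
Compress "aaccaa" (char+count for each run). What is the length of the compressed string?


Input: aaccaa
Runs:
  'a' x 2 => "a2"
  'c' x 2 => "c2"
  'a' x 2 => "a2"
Compressed: "a2c2a2"
Compressed length: 6

6


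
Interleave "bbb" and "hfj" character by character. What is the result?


Interleaving "bbb" and "hfj":
  Position 0: 'b' from first, 'h' from second => "bh"
  Position 1: 'b' from first, 'f' from second => "bf"
  Position 2: 'b' from first, 'j' from second => "bj"
Result: bhbfbj

bhbfbj


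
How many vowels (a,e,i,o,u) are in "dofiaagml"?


Input: dofiaagml
Checking each character:
  'd' at position 0: consonant
  'o' at position 1: vowel (running total: 1)
  'f' at position 2: consonant
  'i' at position 3: vowel (running total: 2)
  'a' at position 4: vowel (running total: 3)
  'a' at position 5: vowel (running total: 4)
  'g' at position 6: consonant
  'm' at position 7: consonant
  'l' at position 8: consonant
Total vowels: 4

4


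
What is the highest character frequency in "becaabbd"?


Input: becaabbd
Character counts:
  'a': 2
  'b': 3
  'c': 1
  'd': 1
  'e': 1
Maximum frequency: 3

3


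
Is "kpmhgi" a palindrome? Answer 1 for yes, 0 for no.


Input: kpmhgi
Reversed: ighmpk
  Compare pos 0 ('k') with pos 5 ('i'): MISMATCH
  Compare pos 1 ('p') with pos 4 ('g'): MISMATCH
  Compare pos 2 ('m') with pos 3 ('h'): MISMATCH
Result: not a palindrome

0


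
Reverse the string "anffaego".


Input: anffaego
Reading characters right to left:
  Position 7: 'o'
  Position 6: 'g'
  Position 5: 'e'
  Position 4: 'a'
  Position 3: 'f'
  Position 2: 'f'
  Position 1: 'n'
  Position 0: 'a'
Reversed: ogeaffna

ogeaffna


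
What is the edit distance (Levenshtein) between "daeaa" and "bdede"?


Computing edit distance: "daeaa" -> "bdede"
DP table:
           b    d    e    d    e
      0    1    2    3    4    5
  d   1    1    1    2    3    4
  a   2    2    2    2    3    4
  e   3    3    3    2    3    3
  a   4    4    4    3    3    4
  a   5    5    5    4    4    4
Edit distance = dp[5][5] = 4

4


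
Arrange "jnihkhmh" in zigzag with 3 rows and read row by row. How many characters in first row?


Zigzag "jnihkhmh" into 3 rows:
Placing characters:
  'j' => row 0
  'n' => row 1
  'i' => row 2
  'h' => row 1
  'k' => row 0
  'h' => row 1
  'm' => row 2
  'h' => row 1
Rows:
  Row 0: "jk"
  Row 1: "nhhh"
  Row 2: "im"
First row length: 2

2


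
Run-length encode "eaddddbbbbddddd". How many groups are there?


Input: eaddddbbbbddddd
Scanning for consecutive runs:
  Group 1: 'e' x 1 (positions 0-0)
  Group 2: 'a' x 1 (positions 1-1)
  Group 3: 'd' x 4 (positions 2-5)
  Group 4: 'b' x 4 (positions 6-9)
  Group 5: 'd' x 5 (positions 10-14)
Total groups: 5

5


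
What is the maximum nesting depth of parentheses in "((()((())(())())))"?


Input: "((()((())(())())))"
Tracking depth:
  Position 0 '(': depth becomes 1
  Position 1 '(': depth becomes 2
  Position 2 '(': depth becomes 3
  Position 3 ')': depth becomes 2
  Position 4 '(': depth becomes 3
  Position 5 '(': depth becomes 4
  Position 6 '(': depth becomes 5
  Position 7 ')': depth becomes 4
  Position 8 ')': depth becomes 3
  Position 9 '(': depth becomes 4
  Position 10 '(': depth becomes 5
  Position 11 ')': depth becomes 4
  Position 12 ')': depth becomes 3
  Position 13 '(': depth becomes 4
  Position 14 ')': depth becomes 3
  Position 15 ')': depth becomes 2
  Position 16 ')': depth becomes 1
  Position 17 ')': depth becomes 0
Maximum depth reached: 5

5


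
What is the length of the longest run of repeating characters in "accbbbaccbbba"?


Input: "accbbbaccbbba"
Scanning for longest run:
  Position 1 ('c'): new char, reset run to 1
  Position 2 ('c'): continues run of 'c', length=2
  Position 3 ('b'): new char, reset run to 1
  Position 4 ('b'): continues run of 'b', length=2
  Position 5 ('b'): continues run of 'b', length=3
  Position 6 ('a'): new char, reset run to 1
  Position 7 ('c'): new char, reset run to 1
  Position 8 ('c'): continues run of 'c', length=2
  Position 9 ('b'): new char, reset run to 1
  Position 10 ('b'): continues run of 'b', length=2
  Position 11 ('b'): continues run of 'b', length=3
  Position 12 ('a'): new char, reset run to 1
Longest run: 'b' with length 3

3


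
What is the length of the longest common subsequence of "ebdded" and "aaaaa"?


LCS of "ebdded" and "aaaaa"
DP table:
           a    a    a    a    a
      0    0    0    0    0    0
  e   0    0    0    0    0    0
  b   0    0    0    0    0    0
  d   0    0    0    0    0    0
  d   0    0    0    0    0    0
  e   0    0    0    0    0    0
  d   0    0    0    0    0    0
LCS length = dp[6][5] = 0

0


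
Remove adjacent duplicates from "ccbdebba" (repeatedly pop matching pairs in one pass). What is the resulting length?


Input: ccbdebba
Stack-based adjacent duplicate removal:
  Read 'c': push. Stack: c
  Read 'c': matches stack top 'c' => pop. Stack: (empty)
  Read 'b': push. Stack: b
  Read 'd': push. Stack: bd
  Read 'e': push. Stack: bde
  Read 'b': push. Stack: bdeb
  Read 'b': matches stack top 'b' => pop. Stack: bde
  Read 'a': push. Stack: bdea
Final stack: "bdea" (length 4)

4


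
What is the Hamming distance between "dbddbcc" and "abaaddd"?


Comparing "dbddbcc" and "abaaddd" position by position:
  Position 0: 'd' vs 'a' => differ
  Position 1: 'b' vs 'b' => same
  Position 2: 'd' vs 'a' => differ
  Position 3: 'd' vs 'a' => differ
  Position 4: 'b' vs 'd' => differ
  Position 5: 'c' vs 'd' => differ
  Position 6: 'c' vs 'd' => differ
Total differences (Hamming distance): 6

6


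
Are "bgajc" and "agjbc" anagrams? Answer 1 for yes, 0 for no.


Strings: "bgajc", "agjbc"
Sorted first:  abcgj
Sorted second: abcgj
Sorted forms match => anagrams

1


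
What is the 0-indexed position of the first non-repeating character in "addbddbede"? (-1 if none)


Input: addbddbede
Character frequencies:
  'a': 1
  'b': 2
  'd': 5
  'e': 2
Scanning left to right for freq == 1:
  Position 0 ('a'): unique! => answer = 0

0


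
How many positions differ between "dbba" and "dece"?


Comparing "dbba" and "dece" position by position:
  Position 0: 'd' vs 'd' => same
  Position 1: 'b' vs 'e' => DIFFER
  Position 2: 'b' vs 'c' => DIFFER
  Position 3: 'a' vs 'e' => DIFFER
Positions that differ: 3

3


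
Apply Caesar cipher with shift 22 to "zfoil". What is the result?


Caesar cipher: shift "zfoil" by 22
  'z' (pos 25) + 22 = pos 21 = 'v'
  'f' (pos 5) + 22 = pos 1 = 'b'
  'o' (pos 14) + 22 = pos 10 = 'k'
  'i' (pos 8) + 22 = pos 4 = 'e'
  'l' (pos 11) + 22 = pos 7 = 'h'
Result: vbkeh

vbkeh


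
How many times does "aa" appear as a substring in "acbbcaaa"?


Searching for "aa" in "acbbcaaa"
Scanning each position:
  Position 0: "ac" => no
  Position 1: "cb" => no
  Position 2: "bb" => no
  Position 3: "bc" => no
  Position 4: "ca" => no
  Position 5: "aa" => MATCH
  Position 6: "aa" => MATCH
Total occurrences: 2

2


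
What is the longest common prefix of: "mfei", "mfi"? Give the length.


Words: mfei, mfi
  Position 0: all 'm' => match
  Position 1: all 'f' => match
  Position 2: ('e', 'i') => mismatch, stop
LCP = "mf" (length 2)

2


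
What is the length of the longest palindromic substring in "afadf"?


Input: "afadf"
Checking substrings for palindromes:
  [0:3] "afa" (len 3) => palindrome
Longest palindromic substring: "afa" with length 3

3


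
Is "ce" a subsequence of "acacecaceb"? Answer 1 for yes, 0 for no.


Check if "ce" is a subsequence of "acacecaceb"
Greedy scan:
  Position 0 ('a'): no match needed
  Position 1 ('c'): matches sub[0] = 'c'
  Position 2 ('a'): no match needed
  Position 3 ('c'): no match needed
  Position 4 ('e'): matches sub[1] = 'e'
  Position 5 ('c'): no match needed
  Position 6 ('a'): no match needed
  Position 7 ('c'): no match needed
  Position 8 ('e'): no match needed
  Position 9 ('b'): no match needed
All 2 characters matched => is a subsequence

1


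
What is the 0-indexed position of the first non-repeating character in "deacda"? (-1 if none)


Input: deacda
Character frequencies:
  'a': 2
  'c': 1
  'd': 2
  'e': 1
Scanning left to right for freq == 1:
  Position 0 ('d'): freq=2, skip
  Position 1 ('e'): unique! => answer = 1

1


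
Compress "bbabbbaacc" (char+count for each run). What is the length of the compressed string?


Input: bbabbbaacc
Runs:
  'b' x 2 => "b2"
  'a' x 1 => "a1"
  'b' x 3 => "b3"
  'a' x 2 => "a2"
  'c' x 2 => "c2"
Compressed: "b2a1b3a2c2"
Compressed length: 10

10


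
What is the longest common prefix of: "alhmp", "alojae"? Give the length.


Words: alhmp, alojae
  Position 0: all 'a' => match
  Position 1: all 'l' => match
  Position 2: ('h', 'o') => mismatch, stop
LCP = "al" (length 2)

2


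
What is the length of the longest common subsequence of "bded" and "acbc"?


LCS of "bded" and "acbc"
DP table:
           a    c    b    c
      0    0    0    0    0
  b   0    0    0    1    1
  d   0    0    0    1    1
  e   0    0    0    1    1
  d   0    0    0    1    1
LCS length = dp[4][4] = 1

1


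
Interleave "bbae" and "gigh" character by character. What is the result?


Interleaving "bbae" and "gigh":
  Position 0: 'b' from first, 'g' from second => "bg"
  Position 1: 'b' from first, 'i' from second => "bi"
  Position 2: 'a' from first, 'g' from second => "ag"
  Position 3: 'e' from first, 'h' from second => "eh"
Result: bgbiageh

bgbiageh


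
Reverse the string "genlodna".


Input: genlodna
Reading characters right to left:
  Position 7: 'a'
  Position 6: 'n'
  Position 5: 'd'
  Position 4: 'o'
  Position 3: 'l'
  Position 2: 'n'
  Position 1: 'e'
  Position 0: 'g'
Reversed: andolneg

andolneg


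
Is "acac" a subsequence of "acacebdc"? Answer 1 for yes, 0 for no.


Check if "acac" is a subsequence of "acacebdc"
Greedy scan:
  Position 0 ('a'): matches sub[0] = 'a'
  Position 1 ('c'): matches sub[1] = 'c'
  Position 2 ('a'): matches sub[2] = 'a'
  Position 3 ('c'): matches sub[3] = 'c'
  Position 4 ('e'): no match needed
  Position 5 ('b'): no match needed
  Position 6 ('d'): no match needed
  Position 7 ('c'): no match needed
All 4 characters matched => is a subsequence

1


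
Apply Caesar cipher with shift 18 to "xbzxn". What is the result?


Caesar cipher: shift "xbzxn" by 18
  'x' (pos 23) + 18 = pos 15 = 'p'
  'b' (pos 1) + 18 = pos 19 = 't'
  'z' (pos 25) + 18 = pos 17 = 'r'
  'x' (pos 23) + 18 = pos 15 = 'p'
  'n' (pos 13) + 18 = pos 5 = 'f'
Result: ptrpf

ptrpf


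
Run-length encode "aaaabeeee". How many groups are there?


Input: aaaabeeee
Scanning for consecutive runs:
  Group 1: 'a' x 4 (positions 0-3)
  Group 2: 'b' x 1 (positions 4-4)
  Group 3: 'e' x 4 (positions 5-8)
Total groups: 3

3


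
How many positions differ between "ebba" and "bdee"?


Comparing "ebba" and "bdee" position by position:
  Position 0: 'e' vs 'b' => DIFFER
  Position 1: 'b' vs 'd' => DIFFER
  Position 2: 'b' vs 'e' => DIFFER
  Position 3: 'a' vs 'e' => DIFFER
Positions that differ: 4

4


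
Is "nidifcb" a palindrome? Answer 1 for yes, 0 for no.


Input: nidifcb
Reversed: bcfidin
  Compare pos 0 ('n') with pos 6 ('b'): MISMATCH
  Compare pos 1 ('i') with pos 5 ('c'): MISMATCH
  Compare pos 2 ('d') with pos 4 ('f'): MISMATCH
Result: not a palindrome

0


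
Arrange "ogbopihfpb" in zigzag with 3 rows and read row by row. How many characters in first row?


Zigzag "ogbopihfpb" into 3 rows:
Placing characters:
  'o' => row 0
  'g' => row 1
  'b' => row 2
  'o' => row 1
  'p' => row 0
  'i' => row 1
  'h' => row 2
  'f' => row 1
  'p' => row 0
  'b' => row 1
Rows:
  Row 0: "opp"
  Row 1: "goifb"
  Row 2: "bh"
First row length: 3

3


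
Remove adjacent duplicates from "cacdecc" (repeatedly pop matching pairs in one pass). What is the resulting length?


Input: cacdecc
Stack-based adjacent duplicate removal:
  Read 'c': push. Stack: c
  Read 'a': push. Stack: ca
  Read 'c': push. Stack: cac
  Read 'd': push. Stack: cacd
  Read 'e': push. Stack: cacde
  Read 'c': push. Stack: cacdec
  Read 'c': matches stack top 'c' => pop. Stack: cacde
Final stack: "cacde" (length 5)

5


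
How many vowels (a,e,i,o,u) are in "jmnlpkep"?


Input: jmnlpkep
Checking each character:
  'j' at position 0: consonant
  'm' at position 1: consonant
  'n' at position 2: consonant
  'l' at position 3: consonant
  'p' at position 4: consonant
  'k' at position 5: consonant
  'e' at position 6: vowel (running total: 1)
  'p' at position 7: consonant
Total vowels: 1

1
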